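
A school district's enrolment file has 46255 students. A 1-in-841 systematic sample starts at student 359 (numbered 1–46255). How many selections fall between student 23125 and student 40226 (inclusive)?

k = 841
First selection ≥ 23125: 359 + ⌈(23125−359)/841⌉·841 = 359 + 28×841 = 23907
Last selection ≤ 40226: 359 + ⌊(40226−359)/841⌋·841 = 359 + 47×841 = 39886
Count = 47 − 28 + 1 = 20

20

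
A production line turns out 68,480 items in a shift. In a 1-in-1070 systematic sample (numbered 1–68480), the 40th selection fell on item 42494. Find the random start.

764

k = 1070
r = 42494 − (40−1)×1070 = 42494 − 41730 = 764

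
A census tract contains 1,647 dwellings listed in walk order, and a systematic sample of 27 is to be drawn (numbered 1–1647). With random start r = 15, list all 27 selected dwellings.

k = N/n = 1647/27 = 61
dwelling 1: 15
dwelling 2: 15 + 61 = 76
dwelling 3: 76 + 61 = 137
dwelling 4: 137 + 61 = 198
dwelling 5: 198 + 61 = 259
dwelling 6: 259 + 61 = 320
dwelling 7: 320 + 61 = 381
dwelling 8: 381 + 61 = 442
dwelling 9: 442 + 61 = 503
dwelling 10: 503 + 61 = 564
dwelling 11: 564 + 61 = 625
dwelling 12: 625 + 61 = 686
dwelling 13: 686 + 61 = 747
dwelling 14: 747 + 61 = 808
dwelling 15: 808 + 61 = 869
dwelling 16: 869 + 61 = 930
dwelling 17: 930 + 61 = 991
dwelling 18: 991 + 61 = 1052
dwelling 19: 1052 + 61 = 1113
dwelling 20: 1113 + 61 = 1174
dwelling 21: 1174 + 61 = 1235
dwelling 22: 1235 + 61 = 1296
dwelling 23: 1296 + 61 = 1357
dwelling 24: 1357 + 61 = 1418
dwelling 25: 1418 + 61 = 1479
dwelling 26: 1479 + 61 = 1540
dwelling 27: 1540 + 61 = 1601

15, 76, 137, 198, 259, 320, 381, 442, 503, 564, 625, 686, 747, 808, 869, 930, 991, 1052, 1113, 1174, 1235, 1296, 1357, 1418, 1479, 1540, 1601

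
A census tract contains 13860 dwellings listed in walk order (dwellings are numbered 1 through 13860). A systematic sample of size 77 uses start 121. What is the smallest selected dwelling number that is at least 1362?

1381

k = 13860/77 = 180
Steps past start: ⌈(1362 − 121)/180⌉ = ⌈1241/180⌉ = 7
Selected dwelling: 121 + 7×180 = 1381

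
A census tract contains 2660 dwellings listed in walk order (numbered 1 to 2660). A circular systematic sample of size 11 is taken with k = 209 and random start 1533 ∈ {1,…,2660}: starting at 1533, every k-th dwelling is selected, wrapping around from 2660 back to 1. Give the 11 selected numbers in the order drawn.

1533, 1742, 1951, 2160, 2369, 2578, 127, 336, 545, 754, 963

Selection 1: 1533
Selection 2: 1533 + 209 = 1742
Selection 3: 1742 + 209 = 1951
Selection 4: 1951 + 209 = 2160
Selection 5: 2160 + 209 = 2369
Selection 6: 2369 + 209 = 2578
Selection 7: 2578 + 209 = 2787 → 2787 − 2660 = 127
Selection 8: 127 + 209 = 336
Selection 9: 336 + 209 = 545
Selection 10: 545 + 209 = 754
Selection 11: 754 + 209 = 963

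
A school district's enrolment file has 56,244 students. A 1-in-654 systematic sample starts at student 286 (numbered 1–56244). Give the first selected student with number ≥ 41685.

k = 654
Steps past start: ⌈(41685 − 286)/654⌉ = ⌈41399/654⌉ = 64
Selected student: 286 + 64×654 = 42142

42142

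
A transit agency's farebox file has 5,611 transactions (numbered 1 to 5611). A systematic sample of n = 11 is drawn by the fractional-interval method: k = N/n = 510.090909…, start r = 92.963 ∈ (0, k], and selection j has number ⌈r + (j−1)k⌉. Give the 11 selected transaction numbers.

j=1: r + 0k = 92.963 → ⌈·⌉ = 93
j=2: r + 1k = 603.053909… → ⌈·⌉ = 604
j=3: r + 2k = 1113.144818… → ⌈·⌉ = 1114
j=4: r + 3k = 1623.235727… → ⌈·⌉ = 1624
j=5: r + 4k = 2133.326636… → ⌈·⌉ = 2134
j=6: r + 5k = 2643.417545… → ⌈·⌉ = 2644
j=7: r + 6k = 3153.508454… → ⌈·⌉ = 3154
j=8: r + 7k = 3663.599363… → ⌈·⌉ = 3664
j=9: r + 8k = 4173.690272… → ⌈·⌉ = 4174
j=10: r + 9k = 4683.781181… → ⌈·⌉ = 4684
j=11: r + 10k = 5193.872090… → ⌈·⌉ = 5194

93, 604, 1114, 1624, 2134, 2644, 3154, 3664, 4174, 4684, 5194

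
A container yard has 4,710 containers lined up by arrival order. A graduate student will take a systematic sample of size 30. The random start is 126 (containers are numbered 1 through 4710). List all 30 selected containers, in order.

126, 283, 440, 597, 754, 911, 1068, 1225, 1382, 1539, 1696, 1853, 2010, 2167, 2324, 2481, 2638, 2795, 2952, 3109, 3266, 3423, 3580, 3737, 3894, 4051, 4208, 4365, 4522, 4679

k = N/n = 4710/30 = 157
container 1: 126
container 2: 126 + 157 = 283
container 3: 283 + 157 = 440
container 4: 440 + 157 = 597
container 5: 597 + 157 = 754
container 6: 754 + 157 = 911
container 7: 911 + 157 = 1068
container 8: 1068 + 157 = 1225
container 9: 1225 + 157 = 1382
container 10: 1382 + 157 = 1539
container 11: 1539 + 157 = 1696
container 12: 1696 + 157 = 1853
container 13: 1853 + 157 = 2010
container 14: 2010 + 157 = 2167
container 15: 2167 + 157 = 2324
container 16: 2324 + 157 = 2481
container 17: 2481 + 157 = 2638
container 18: 2638 + 157 = 2795
container 19: 2795 + 157 = 2952
container 20: 2952 + 157 = 3109
container 21: 3109 + 157 = 3266
container 22: 3266 + 157 = 3423
container 23: 3423 + 157 = 3580
container 24: 3580 + 157 = 3737
container 25: 3737 + 157 = 3894
container 26: 3894 + 157 = 4051
container 27: 4051 + 157 = 4208
container 28: 4208 + 157 = 4365
container 29: 4365 + 157 = 4522
container 30: 4522 + 157 = 4679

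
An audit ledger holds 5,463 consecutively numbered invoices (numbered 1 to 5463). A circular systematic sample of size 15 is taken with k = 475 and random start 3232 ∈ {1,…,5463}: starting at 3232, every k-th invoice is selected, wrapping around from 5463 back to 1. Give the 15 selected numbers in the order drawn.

Selection 1: 3232
Selection 2: 3232 + 475 = 3707
Selection 3: 3707 + 475 = 4182
Selection 4: 4182 + 475 = 4657
Selection 5: 4657 + 475 = 5132
Selection 6: 5132 + 475 = 5607 → 5607 − 5463 = 144
Selection 7: 144 + 475 = 619
Selection 8: 619 + 475 = 1094
Selection 9: 1094 + 475 = 1569
Selection 10: 1569 + 475 = 2044
Selection 11: 2044 + 475 = 2519
Selection 12: 2519 + 475 = 2994
Selection 13: 2994 + 475 = 3469
Selection 14: 3469 + 475 = 3944
Selection 15: 3944 + 475 = 4419

3232, 3707, 4182, 4657, 5132, 144, 619, 1094, 1569, 2044, 2519, 2994, 3469, 3944, 4419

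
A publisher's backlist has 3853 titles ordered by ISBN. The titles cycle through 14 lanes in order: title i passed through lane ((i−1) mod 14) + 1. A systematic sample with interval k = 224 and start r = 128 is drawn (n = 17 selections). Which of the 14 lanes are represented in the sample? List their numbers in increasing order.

2

Consecutive selections differ by k = 224, so their lane numbers differ by 224 mod 14 = 0.
gcd(224, 14) = 14, so the sample visits 14/14 = 1 distinct residues mod 14.
Start 128 is lane 2; the lanes hit are 2.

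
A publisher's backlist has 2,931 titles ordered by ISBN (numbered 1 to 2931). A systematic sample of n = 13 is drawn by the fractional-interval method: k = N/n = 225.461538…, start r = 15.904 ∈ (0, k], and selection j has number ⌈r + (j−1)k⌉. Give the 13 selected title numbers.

j=1: r + 0k = 15.904 → ⌈·⌉ = 16
j=2: r + 1k = 241.365538… → ⌈·⌉ = 242
j=3: r + 2k = 466.827076… → ⌈·⌉ = 467
j=4: r + 3k = 692.288615… → ⌈·⌉ = 693
j=5: r + 4k = 917.750153… → ⌈·⌉ = 918
j=6: r + 5k = 1143.211692… → ⌈·⌉ = 1144
j=7: r + 6k = 1368.673230… → ⌈·⌉ = 1369
j=8: r + 7k = 1594.134769… → ⌈·⌉ = 1595
j=9: r + 8k = 1819.596307… → ⌈·⌉ = 1820
j=10: r + 9k = 2045.057846… → ⌈·⌉ = 2046
j=11: r + 10k = 2270.519384… → ⌈·⌉ = 2271
j=12: r + 11k = 2495.980923… → ⌈·⌉ = 2496
j=13: r + 12k = 2721.442461… → ⌈·⌉ = 2722

16, 242, 467, 693, 918, 1144, 1369, 1595, 1820, 2046, 2271, 2496, 2722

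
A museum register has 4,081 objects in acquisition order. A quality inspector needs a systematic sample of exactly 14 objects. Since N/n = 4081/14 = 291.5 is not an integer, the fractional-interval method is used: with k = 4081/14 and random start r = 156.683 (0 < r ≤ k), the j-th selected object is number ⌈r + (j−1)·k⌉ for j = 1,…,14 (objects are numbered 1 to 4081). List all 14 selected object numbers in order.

157, 449, 740, 1032, 1323, 1615, 1906, 2198, 2489, 2781, 3072, 3364, 3655, 3947

j=1: r + 0k = 156.683 → ⌈·⌉ = 157
j=2: r + 1k = 448.183 → ⌈·⌉ = 449
j=3: r + 2k = 739.683 → ⌈·⌉ = 740
j=4: r + 3k = 1031.183 → ⌈·⌉ = 1032
j=5: r + 4k = 1322.683 → ⌈·⌉ = 1323
j=6: r + 5k = 1614.183 → ⌈·⌉ = 1615
j=7: r + 6k = 1905.683 → ⌈·⌉ = 1906
j=8: r + 7k = 2197.183 → ⌈·⌉ = 2198
j=9: r + 8k = 2488.683 → ⌈·⌉ = 2489
j=10: r + 9k = 2780.183 → ⌈·⌉ = 2781
j=11: r + 10k = 3071.683 → ⌈·⌉ = 3072
j=12: r + 11k = 3363.183 → ⌈·⌉ = 3364
j=13: r + 12k = 3654.683 → ⌈·⌉ = 3655
j=14: r + 13k = 3946.183 → ⌈·⌉ = 3947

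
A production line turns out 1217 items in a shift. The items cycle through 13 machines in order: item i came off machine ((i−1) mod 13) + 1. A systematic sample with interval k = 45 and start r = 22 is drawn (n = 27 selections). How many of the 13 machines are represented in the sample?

13

Consecutive selections differ by k = 45, so their machine numbers differ by 45 mod 13 = 6.
gcd(45, 13) = 1, so the sample visits 13/1 = 13 distinct residues mod 13.
Start 22 is machine 9; the machines hit are 1, 2, 3, 4, 5, 6, 7, 8, 9, 10, 11, 12, 13.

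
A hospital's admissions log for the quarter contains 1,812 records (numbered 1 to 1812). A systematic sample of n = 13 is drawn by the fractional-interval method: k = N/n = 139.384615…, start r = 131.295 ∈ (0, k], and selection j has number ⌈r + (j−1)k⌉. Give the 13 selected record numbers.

j=1: r + 0k = 131.295 → ⌈·⌉ = 132
j=2: r + 1k = 270.679615… → ⌈·⌉ = 271
j=3: r + 2k = 410.064230… → ⌈·⌉ = 411
j=4: r + 3k = 549.448846… → ⌈·⌉ = 550
j=5: r + 4k = 688.833461… → ⌈·⌉ = 689
j=6: r + 5k = 828.218076… → ⌈·⌉ = 829
j=7: r + 6k = 967.602692… → ⌈·⌉ = 968
j=8: r + 7k = 1106.987307… → ⌈·⌉ = 1107
j=9: r + 8k = 1246.371923… → ⌈·⌉ = 1247
j=10: r + 9k = 1385.756538… → ⌈·⌉ = 1386
j=11: r + 10k = 1525.141153… → ⌈·⌉ = 1526
j=12: r + 11k = 1664.525769… → ⌈·⌉ = 1665
j=13: r + 12k = 1803.910384… → ⌈·⌉ = 1804

132, 271, 411, 550, 689, 829, 968, 1107, 1247, 1386, 1526, 1665, 1804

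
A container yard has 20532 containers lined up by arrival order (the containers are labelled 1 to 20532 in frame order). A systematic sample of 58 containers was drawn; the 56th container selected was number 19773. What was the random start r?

k = 20532/58 = 354
r = 19773 − (56−1)×354 = 19773 − 19470 = 303

303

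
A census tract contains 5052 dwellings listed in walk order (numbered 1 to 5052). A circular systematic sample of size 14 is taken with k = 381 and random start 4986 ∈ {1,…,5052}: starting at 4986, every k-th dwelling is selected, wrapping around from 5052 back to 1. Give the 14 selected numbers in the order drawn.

Selection 1: 4986
Selection 2: 4986 + 381 = 5367 → 5367 − 5052 = 315
Selection 3: 315 + 381 = 696
Selection 4: 696 + 381 = 1077
Selection 5: 1077 + 381 = 1458
Selection 6: 1458 + 381 = 1839
Selection 7: 1839 + 381 = 2220
Selection 8: 2220 + 381 = 2601
Selection 9: 2601 + 381 = 2982
Selection 10: 2982 + 381 = 3363
Selection 11: 3363 + 381 = 3744
Selection 12: 3744 + 381 = 4125
Selection 13: 4125 + 381 = 4506
Selection 14: 4506 + 381 = 4887

4986, 315, 696, 1077, 1458, 1839, 2220, 2601, 2982, 3363, 3744, 4125, 4506, 4887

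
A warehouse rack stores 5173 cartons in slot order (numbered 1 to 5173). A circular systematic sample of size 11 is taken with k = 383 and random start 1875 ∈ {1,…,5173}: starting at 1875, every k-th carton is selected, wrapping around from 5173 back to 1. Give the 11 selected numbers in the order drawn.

Selection 1: 1875
Selection 2: 1875 + 383 = 2258
Selection 3: 2258 + 383 = 2641
Selection 4: 2641 + 383 = 3024
Selection 5: 3024 + 383 = 3407
Selection 6: 3407 + 383 = 3790
Selection 7: 3790 + 383 = 4173
Selection 8: 4173 + 383 = 4556
Selection 9: 4556 + 383 = 4939
Selection 10: 4939 + 383 = 5322 → 5322 − 5173 = 149
Selection 11: 149 + 383 = 532

1875, 2258, 2641, 3024, 3407, 3790, 4173, 4556, 4939, 149, 532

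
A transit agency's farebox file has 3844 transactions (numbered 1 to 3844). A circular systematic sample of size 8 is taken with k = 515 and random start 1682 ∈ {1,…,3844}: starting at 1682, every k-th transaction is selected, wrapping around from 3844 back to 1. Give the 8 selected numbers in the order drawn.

Selection 1: 1682
Selection 2: 1682 + 515 = 2197
Selection 3: 2197 + 515 = 2712
Selection 4: 2712 + 515 = 3227
Selection 5: 3227 + 515 = 3742
Selection 6: 3742 + 515 = 4257 → 4257 − 3844 = 413
Selection 7: 413 + 515 = 928
Selection 8: 928 + 515 = 1443

1682, 2197, 2712, 3227, 3742, 413, 928, 1443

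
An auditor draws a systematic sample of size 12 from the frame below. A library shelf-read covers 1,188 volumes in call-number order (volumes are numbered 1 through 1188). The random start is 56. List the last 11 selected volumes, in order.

155, 254, 353, 452, 551, 650, 749, 848, 947, 1046, 1145

k = N/n = 1188/12 = 99
2nd selection = 56 + 1×99 = 155
3rd: 155 + 99 = 254
4th: 254 + 99 = 353
5th: 353 + 99 = 452
6th: 452 + 99 = 551
7th: 551 + 99 = 650
8th: 650 + 99 = 749
9th: 749 + 99 = 848
10th: 848 + 99 = 947
11th: 947 + 99 = 1046
12th: 1046 + 99 = 1145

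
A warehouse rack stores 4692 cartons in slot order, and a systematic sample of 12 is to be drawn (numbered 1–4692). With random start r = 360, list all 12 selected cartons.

k = N/n = 4692/12 = 391
carton 1: 360
carton 2: 360 + 391 = 751
carton 3: 751 + 391 = 1142
carton 4: 1142 + 391 = 1533
carton 5: 1533 + 391 = 1924
carton 6: 1924 + 391 = 2315
carton 7: 2315 + 391 = 2706
carton 8: 2706 + 391 = 3097
carton 9: 3097 + 391 = 3488
carton 10: 3488 + 391 = 3879
carton 11: 3879 + 391 = 4270
carton 12: 4270 + 391 = 4661

360, 751, 1142, 1533, 1924, 2315, 2706, 3097, 3488, 3879, 4270, 4661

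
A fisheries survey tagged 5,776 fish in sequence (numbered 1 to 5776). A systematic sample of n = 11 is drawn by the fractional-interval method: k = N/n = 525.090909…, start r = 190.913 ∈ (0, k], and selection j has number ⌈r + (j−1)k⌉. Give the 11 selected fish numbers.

j=1: r + 0k = 190.913 → ⌈·⌉ = 191
j=2: r + 1k = 716.003909… → ⌈·⌉ = 717
j=3: r + 2k = 1241.094818… → ⌈·⌉ = 1242
j=4: r + 3k = 1766.185727… → ⌈·⌉ = 1767
j=5: r + 4k = 2291.276636… → ⌈·⌉ = 2292
j=6: r + 5k = 2816.367545… → ⌈·⌉ = 2817
j=7: r + 6k = 3341.458454… → ⌈·⌉ = 3342
j=8: r + 7k = 3866.549363… → ⌈·⌉ = 3867
j=9: r + 8k = 4391.640272… → ⌈·⌉ = 4392
j=10: r + 9k = 4916.731181… → ⌈·⌉ = 4917
j=11: r + 10k = 5441.822090… → ⌈·⌉ = 5442

191, 717, 1242, 1767, 2292, 2817, 3342, 3867, 4392, 4917, 5442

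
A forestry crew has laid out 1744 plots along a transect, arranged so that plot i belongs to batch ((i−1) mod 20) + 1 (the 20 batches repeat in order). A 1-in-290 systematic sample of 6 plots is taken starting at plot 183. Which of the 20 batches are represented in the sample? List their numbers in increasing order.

3, 13

Consecutive selections differ by k = 290, so their batch numbers differ by 290 mod 20 = 10.
gcd(290, 20) = 10, so the sample visits 20/10 = 2 distinct residues mod 20.
Start 183 is batch 3; the batches hit are 3, 13.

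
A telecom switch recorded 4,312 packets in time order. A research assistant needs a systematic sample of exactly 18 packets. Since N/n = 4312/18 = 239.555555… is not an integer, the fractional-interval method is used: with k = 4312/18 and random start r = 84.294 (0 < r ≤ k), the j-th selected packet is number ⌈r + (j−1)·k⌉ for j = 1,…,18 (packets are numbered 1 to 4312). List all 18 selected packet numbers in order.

85, 324, 564, 803, 1043, 1283, 1522, 1762, 2001, 2241, 2480, 2720, 2959, 3199, 3439, 3678, 3918, 4157

j=1: r + 0k = 84.294 → ⌈·⌉ = 85
j=2: r + 1k = 323.849555… → ⌈·⌉ = 324
j=3: r + 2k = 563.405111… → ⌈·⌉ = 564
j=4: r + 3k = 802.960666… → ⌈·⌉ = 803
j=5: r + 4k = 1042.516222… → ⌈·⌉ = 1043
j=6: r + 5k = 1282.071777… → ⌈·⌉ = 1283
j=7: r + 6k = 1521.627333… → ⌈·⌉ = 1522
j=8: r + 7k = 1761.182888… → ⌈·⌉ = 1762
j=9: r + 8k = 2000.738444… → ⌈·⌉ = 2001
j=10: r + 9k = 2240.294 → ⌈·⌉ = 2241
j=11: r + 10k = 2479.849555… → ⌈·⌉ = 2480
j=12: r + 11k = 2719.405111… → ⌈·⌉ = 2720
j=13: r + 12k = 2958.960666… → ⌈·⌉ = 2959
j=14: r + 13k = 3198.516222… → ⌈·⌉ = 3199
j=15: r + 14k = 3438.071777… → ⌈·⌉ = 3439
j=16: r + 15k = 3677.627333… → ⌈·⌉ = 3678
j=17: r + 16k = 3917.182888… → ⌈·⌉ = 3918
j=18: r + 17k = 4156.738444… → ⌈·⌉ = 4157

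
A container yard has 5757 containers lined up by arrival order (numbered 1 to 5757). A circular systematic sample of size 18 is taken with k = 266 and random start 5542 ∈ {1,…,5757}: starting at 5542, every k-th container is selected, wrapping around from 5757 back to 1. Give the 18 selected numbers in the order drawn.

Selection 1: 5542
Selection 2: 5542 + 266 = 5808 → 5808 − 5757 = 51
Selection 3: 51 + 266 = 317
Selection 4: 317 + 266 = 583
Selection 5: 583 + 266 = 849
Selection 6: 849 + 266 = 1115
Selection 7: 1115 + 266 = 1381
Selection 8: 1381 + 266 = 1647
Selection 9: 1647 + 266 = 1913
Selection 10: 1913 + 266 = 2179
Selection 11: 2179 + 266 = 2445
Selection 12: 2445 + 266 = 2711
Selection 13: 2711 + 266 = 2977
Selection 14: 2977 + 266 = 3243
Selection 15: 3243 + 266 = 3509
Selection 16: 3509 + 266 = 3775
Selection 17: 3775 + 266 = 4041
Selection 18: 4041 + 266 = 4307

5542, 51, 317, 583, 849, 1115, 1381, 1647, 1913, 2179, 2445, 2711, 2977, 3243, 3509, 3775, 4041, 4307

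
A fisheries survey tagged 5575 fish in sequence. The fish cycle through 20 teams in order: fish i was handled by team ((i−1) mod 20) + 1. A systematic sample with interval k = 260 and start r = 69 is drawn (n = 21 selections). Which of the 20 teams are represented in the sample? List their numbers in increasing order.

9

Consecutive selections differ by k = 260, so their team numbers differ by 260 mod 20 = 0.
gcd(260, 20) = 20, so the sample visits 20/20 = 1 distinct residues mod 20.
Start 69 is team 9; the teams hit are 9.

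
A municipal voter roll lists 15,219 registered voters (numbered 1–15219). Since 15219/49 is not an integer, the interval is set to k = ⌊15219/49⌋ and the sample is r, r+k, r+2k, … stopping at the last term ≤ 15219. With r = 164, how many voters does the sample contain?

49

k = ⌊15219/49⌋ = 310
Achieved size = ⌊(15219 − 164)/310⌋ + 1 = ⌊15055/310⌋ + 1 = 48 + 1 = 49
(last selection: 164 + 48×310 = 15044 ≤ 15219; next would be 15354 > 15219)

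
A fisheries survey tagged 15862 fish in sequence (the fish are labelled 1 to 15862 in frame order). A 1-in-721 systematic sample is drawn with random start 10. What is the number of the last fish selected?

k = 721
22nd selection = r + (22−1)·k = 10 + 21×721 = 10 + 15141 = 15151

15151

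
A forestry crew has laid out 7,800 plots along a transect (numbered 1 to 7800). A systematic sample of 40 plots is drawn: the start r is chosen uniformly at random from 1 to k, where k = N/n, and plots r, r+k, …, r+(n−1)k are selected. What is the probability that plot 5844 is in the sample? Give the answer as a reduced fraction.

k = 7800/40 = 195.
Plot 5844 is selected iff r ≡ 5844 (mod 195); exactly one such r in {1,…,195}.
Inclusion probability = 1/195.

1/195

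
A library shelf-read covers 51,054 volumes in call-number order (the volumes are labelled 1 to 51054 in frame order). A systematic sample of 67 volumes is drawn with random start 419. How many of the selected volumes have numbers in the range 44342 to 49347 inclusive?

7

k = 51054/67 = 762
First selection ≥ 44342: 419 + ⌈(44342−419)/762⌉·762 = 419 + 58×762 = 44615
Last selection ≤ 49347: 419 + ⌊(49347−419)/762⌋·762 = 419 + 64×762 = 49187
Count = 64 − 58 + 1 = 7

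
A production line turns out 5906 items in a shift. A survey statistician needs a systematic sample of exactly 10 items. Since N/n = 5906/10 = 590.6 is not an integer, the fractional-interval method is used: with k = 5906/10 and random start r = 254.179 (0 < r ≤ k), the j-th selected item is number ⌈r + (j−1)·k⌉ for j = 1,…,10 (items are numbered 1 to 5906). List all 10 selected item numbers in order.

255, 845, 1436, 2026, 2617, 3208, 3798, 4389, 4979, 5570

j=1: r + 0k = 254.179 → ⌈·⌉ = 255
j=2: r + 1k = 844.779 → ⌈·⌉ = 845
j=3: r + 2k = 1435.379 → ⌈·⌉ = 1436
j=4: r + 3k = 2025.979 → ⌈·⌉ = 2026
j=5: r + 4k = 2616.579 → ⌈·⌉ = 2617
j=6: r + 5k = 3207.179 → ⌈·⌉ = 3208
j=7: r + 6k = 3797.779 → ⌈·⌉ = 3798
j=8: r + 7k = 4388.379 → ⌈·⌉ = 4389
j=9: r + 8k = 4978.979 → ⌈·⌉ = 4979
j=10: r + 9k = 5569.579 → ⌈·⌉ = 5570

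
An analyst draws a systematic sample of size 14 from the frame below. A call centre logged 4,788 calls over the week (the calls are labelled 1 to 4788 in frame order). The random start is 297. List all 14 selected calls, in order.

k = N/n = 4788/14 = 342
call 1: 297
call 2: 297 + 342 = 639
call 3: 639 + 342 = 981
call 4: 981 + 342 = 1323
call 5: 1323 + 342 = 1665
call 6: 1665 + 342 = 2007
call 7: 2007 + 342 = 2349
call 8: 2349 + 342 = 2691
call 9: 2691 + 342 = 3033
call 10: 3033 + 342 = 3375
call 11: 3375 + 342 = 3717
call 12: 3717 + 342 = 4059
call 13: 4059 + 342 = 4401
call 14: 4401 + 342 = 4743

297, 639, 981, 1323, 1665, 2007, 2349, 2691, 3033, 3375, 3717, 4059, 4401, 4743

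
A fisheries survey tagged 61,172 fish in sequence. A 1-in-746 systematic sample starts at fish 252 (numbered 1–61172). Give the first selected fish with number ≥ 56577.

k = 746
Steps past start: ⌈(56577 − 252)/746⌉ = ⌈56325/746⌉ = 76
Selected fish: 252 + 76×746 = 56948

56948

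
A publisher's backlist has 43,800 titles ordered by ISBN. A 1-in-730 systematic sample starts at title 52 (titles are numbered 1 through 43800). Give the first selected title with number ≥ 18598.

k = 730
Steps past start: ⌈(18598 − 52)/730⌉ = ⌈18546/730⌉ = 26
Selected title: 52 + 26×730 = 19032

19032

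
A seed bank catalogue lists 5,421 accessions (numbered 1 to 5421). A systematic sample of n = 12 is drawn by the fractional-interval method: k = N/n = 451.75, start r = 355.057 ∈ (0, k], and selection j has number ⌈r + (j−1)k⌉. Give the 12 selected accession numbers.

356, 807, 1259, 1711, 2163, 2614, 3066, 3518, 3970, 4421, 4873, 5325

j=1: r + 0k = 355.057 → ⌈·⌉ = 356
j=2: r + 1k = 806.807 → ⌈·⌉ = 807
j=3: r + 2k = 1258.557 → ⌈·⌉ = 1259
j=4: r + 3k = 1710.307 → ⌈·⌉ = 1711
j=5: r + 4k = 2162.057 → ⌈·⌉ = 2163
j=6: r + 5k = 2613.807 → ⌈·⌉ = 2614
j=7: r + 6k = 3065.557 → ⌈·⌉ = 3066
j=8: r + 7k = 3517.307 → ⌈·⌉ = 3518
j=9: r + 8k = 3969.057 → ⌈·⌉ = 3970
j=10: r + 9k = 4420.807 → ⌈·⌉ = 4421
j=11: r + 10k = 4872.557 → ⌈·⌉ = 4873
j=12: r + 11k = 5324.307 → ⌈·⌉ = 5325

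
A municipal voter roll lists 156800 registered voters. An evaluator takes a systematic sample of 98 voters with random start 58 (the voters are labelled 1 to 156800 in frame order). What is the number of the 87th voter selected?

k = 156800/98 = 1600
87th selection = r + (87−1)·k = 58 + 86×1600 = 58 + 137600 = 137658

137658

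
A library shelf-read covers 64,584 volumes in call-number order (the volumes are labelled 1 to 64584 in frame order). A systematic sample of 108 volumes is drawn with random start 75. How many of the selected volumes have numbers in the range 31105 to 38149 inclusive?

k = 64584/108 = 598
First selection ≥ 31105: 75 + ⌈(31105−75)/598⌉·598 = 75 + 52×598 = 31171
Last selection ≤ 38149: 75 + ⌊(38149−75)/598⌋·598 = 75 + 63×598 = 37749
Count = 63 − 52 + 1 = 12

12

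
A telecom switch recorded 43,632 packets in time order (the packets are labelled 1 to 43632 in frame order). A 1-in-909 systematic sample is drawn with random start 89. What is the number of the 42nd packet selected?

k = 909
42nd selection = r + (42−1)·k = 89 + 41×909 = 89 + 37269 = 37358

37358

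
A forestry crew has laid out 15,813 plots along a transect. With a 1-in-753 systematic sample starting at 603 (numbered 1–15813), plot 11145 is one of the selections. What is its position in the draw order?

k = 753
position = (11145 − 603)/753 + 1 = 10542/753 + 1 = 14 + 1 = 15

15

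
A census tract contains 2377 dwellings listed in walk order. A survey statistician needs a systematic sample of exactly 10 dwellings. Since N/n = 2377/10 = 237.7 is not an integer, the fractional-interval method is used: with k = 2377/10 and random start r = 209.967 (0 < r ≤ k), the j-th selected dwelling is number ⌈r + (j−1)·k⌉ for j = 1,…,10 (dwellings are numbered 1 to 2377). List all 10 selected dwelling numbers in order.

210, 448, 686, 924, 1161, 1399, 1637, 1874, 2112, 2350

j=1: r + 0k = 209.967 → ⌈·⌉ = 210
j=2: r + 1k = 447.667 → ⌈·⌉ = 448
j=3: r + 2k = 685.367 → ⌈·⌉ = 686
j=4: r + 3k = 923.067 → ⌈·⌉ = 924
j=5: r + 4k = 1160.767 → ⌈·⌉ = 1161
j=6: r + 5k = 1398.467 → ⌈·⌉ = 1399
j=7: r + 6k = 1636.167 → ⌈·⌉ = 1637
j=8: r + 7k = 1873.867 → ⌈·⌉ = 1874
j=9: r + 8k = 2111.567 → ⌈·⌉ = 2112
j=10: r + 9k = 2349.267 → ⌈·⌉ = 2350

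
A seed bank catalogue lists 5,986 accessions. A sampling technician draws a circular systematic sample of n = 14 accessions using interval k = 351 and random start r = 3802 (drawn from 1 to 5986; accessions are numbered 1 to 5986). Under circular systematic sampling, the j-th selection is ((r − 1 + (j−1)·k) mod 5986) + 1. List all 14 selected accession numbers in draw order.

Selection 1: 3802
Selection 2: 3802 + 351 = 4153
Selection 3: 4153 + 351 = 4504
Selection 4: 4504 + 351 = 4855
Selection 5: 4855 + 351 = 5206
Selection 6: 5206 + 351 = 5557
Selection 7: 5557 + 351 = 5908
Selection 8: 5908 + 351 = 6259 → 6259 − 5986 = 273
Selection 9: 273 + 351 = 624
Selection 10: 624 + 351 = 975
Selection 11: 975 + 351 = 1326
Selection 12: 1326 + 351 = 1677
Selection 13: 1677 + 351 = 2028
Selection 14: 2028 + 351 = 2379

3802, 4153, 4504, 4855, 5206, 5557, 5908, 273, 624, 975, 1326, 1677, 2028, 2379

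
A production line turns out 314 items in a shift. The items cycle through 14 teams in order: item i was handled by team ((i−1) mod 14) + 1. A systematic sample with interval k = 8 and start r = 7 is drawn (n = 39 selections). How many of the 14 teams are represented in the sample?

7

Consecutive selections differ by k = 8, so their team numbers differ by 8 mod 14 = 8.
gcd(8, 14) = 2, so the sample visits 14/2 = 7 distinct residues mod 14.
Start 7 is team 7; the teams hit are 1, 3, 5, 7, 9, 11, 13.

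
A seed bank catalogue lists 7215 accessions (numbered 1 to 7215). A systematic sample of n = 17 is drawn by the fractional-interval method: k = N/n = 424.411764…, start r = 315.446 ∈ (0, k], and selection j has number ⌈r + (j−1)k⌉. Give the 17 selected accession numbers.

j=1: r + 0k = 315.446 → ⌈·⌉ = 316
j=2: r + 1k = 739.857764… → ⌈·⌉ = 740
j=3: r + 2k = 1164.269529… → ⌈·⌉ = 1165
j=4: r + 3k = 1588.681294… → ⌈·⌉ = 1589
j=5: r + 4k = 2013.093058… → ⌈·⌉ = 2014
j=6: r + 5k = 2437.504823… → ⌈·⌉ = 2438
j=7: r + 6k = 2861.916588… → ⌈·⌉ = 2862
j=8: r + 7k = 3286.328352… → ⌈·⌉ = 3287
j=9: r + 8k = 3710.740117… → ⌈·⌉ = 3711
j=10: r + 9k = 4135.151882… → ⌈·⌉ = 4136
j=11: r + 10k = 4559.563647… → ⌈·⌉ = 4560
j=12: r + 11k = 4983.975411… → ⌈·⌉ = 4984
j=13: r + 12k = 5408.387176… → ⌈·⌉ = 5409
j=14: r + 13k = 5832.798941… → ⌈·⌉ = 5833
j=15: r + 14k = 6257.210705… → ⌈·⌉ = 6258
j=16: r + 15k = 6681.622470… → ⌈·⌉ = 6682
j=17: r + 16k = 7106.034235… → ⌈·⌉ = 7107

316, 740, 1165, 1589, 2014, 2438, 2862, 3287, 3711, 4136, 4560, 4984, 5409, 5833, 6258, 6682, 7107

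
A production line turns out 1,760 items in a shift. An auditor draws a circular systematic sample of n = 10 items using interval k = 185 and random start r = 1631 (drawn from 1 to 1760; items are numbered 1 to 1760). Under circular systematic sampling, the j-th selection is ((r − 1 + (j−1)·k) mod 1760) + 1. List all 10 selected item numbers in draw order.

1631, 56, 241, 426, 611, 796, 981, 1166, 1351, 1536

Selection 1: 1631
Selection 2: 1631 + 185 = 1816 → 1816 − 1760 = 56
Selection 3: 56 + 185 = 241
Selection 4: 241 + 185 = 426
Selection 5: 426 + 185 = 611
Selection 6: 611 + 185 = 796
Selection 7: 796 + 185 = 981
Selection 8: 981 + 185 = 1166
Selection 9: 1166 + 185 = 1351
Selection 10: 1351 + 185 = 1536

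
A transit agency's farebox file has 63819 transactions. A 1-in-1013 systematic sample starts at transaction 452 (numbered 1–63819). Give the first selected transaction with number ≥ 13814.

14634

k = 1013
Steps past start: ⌈(13814 − 452)/1013⌉ = ⌈13362/1013⌉ = 14
Selected transaction: 452 + 14×1013 = 14634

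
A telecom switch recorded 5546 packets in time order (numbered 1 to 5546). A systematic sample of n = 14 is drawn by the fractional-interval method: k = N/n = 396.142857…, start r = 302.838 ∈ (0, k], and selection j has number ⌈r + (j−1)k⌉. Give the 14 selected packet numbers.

303, 699, 1096, 1492, 1888, 2284, 2680, 3076, 3472, 3869, 4265, 4661, 5057, 5453

j=1: r + 0k = 302.838 → ⌈·⌉ = 303
j=2: r + 1k = 698.980857… → ⌈·⌉ = 699
j=3: r + 2k = 1095.123714… → ⌈·⌉ = 1096
j=4: r + 3k = 1491.266571… → ⌈·⌉ = 1492
j=5: r + 4k = 1887.409428… → ⌈·⌉ = 1888
j=6: r + 5k = 2283.552285… → ⌈·⌉ = 2284
j=7: r + 6k = 2679.695142… → ⌈·⌉ = 2680
j=8: r + 7k = 3075.838 → ⌈·⌉ = 3076
j=9: r + 8k = 3471.980857… → ⌈·⌉ = 3472
j=10: r + 9k = 3868.123714… → ⌈·⌉ = 3869
j=11: r + 10k = 4264.266571… → ⌈·⌉ = 4265
j=12: r + 11k = 4660.409428… → ⌈·⌉ = 4661
j=13: r + 12k = 5056.552285… → ⌈·⌉ = 5057
j=14: r + 13k = 5452.695142… → ⌈·⌉ = 5453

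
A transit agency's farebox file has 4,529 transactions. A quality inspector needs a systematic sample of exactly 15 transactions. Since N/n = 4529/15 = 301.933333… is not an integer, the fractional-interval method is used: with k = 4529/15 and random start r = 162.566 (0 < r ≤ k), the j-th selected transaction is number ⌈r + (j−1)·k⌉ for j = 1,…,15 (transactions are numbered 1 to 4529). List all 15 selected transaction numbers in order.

163, 465, 767, 1069, 1371, 1673, 1975, 2277, 2579, 2880, 3182, 3484, 3786, 4088, 4390

j=1: r + 0k = 162.566 → ⌈·⌉ = 163
j=2: r + 1k = 464.499333… → ⌈·⌉ = 465
j=3: r + 2k = 766.432666… → ⌈·⌉ = 767
j=4: r + 3k = 1068.366 → ⌈·⌉ = 1069
j=5: r + 4k = 1370.299333… → ⌈·⌉ = 1371
j=6: r + 5k = 1672.232666… → ⌈·⌉ = 1673
j=7: r + 6k = 1974.166 → ⌈·⌉ = 1975
j=8: r + 7k = 2276.099333… → ⌈·⌉ = 2277
j=9: r + 8k = 2578.032666… → ⌈·⌉ = 2579
j=10: r + 9k = 2879.966 → ⌈·⌉ = 2880
j=11: r + 10k = 3181.899333… → ⌈·⌉ = 3182
j=12: r + 11k = 3483.832666… → ⌈·⌉ = 3484
j=13: r + 12k = 3785.766 → ⌈·⌉ = 3786
j=14: r + 13k = 4087.699333… → ⌈·⌉ = 4088
j=15: r + 14k = 4389.632666… → ⌈·⌉ = 4390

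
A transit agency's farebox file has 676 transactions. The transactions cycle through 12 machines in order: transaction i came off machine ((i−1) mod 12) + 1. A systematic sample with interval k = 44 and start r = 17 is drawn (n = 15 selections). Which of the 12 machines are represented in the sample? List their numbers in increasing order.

Consecutive selections differ by k = 44, so their machine numbers differ by 44 mod 12 = 8.
gcd(44, 12) = 4, so the sample visits 12/4 = 3 distinct residues mod 12.
Start 17 is machine 5; the machines hit are 1, 5, 9.

1, 5, 9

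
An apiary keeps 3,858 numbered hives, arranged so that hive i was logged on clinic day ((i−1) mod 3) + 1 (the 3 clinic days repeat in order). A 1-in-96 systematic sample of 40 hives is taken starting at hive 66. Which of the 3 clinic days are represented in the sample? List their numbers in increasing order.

Consecutive selections differ by k = 96, so their clinic day numbers differ by 96 mod 3 = 0.
gcd(96, 3) = 3, so the sample visits 3/3 = 1 distinct residues mod 3.
Start 66 is clinic day 3; the clinic days hit are 3.

3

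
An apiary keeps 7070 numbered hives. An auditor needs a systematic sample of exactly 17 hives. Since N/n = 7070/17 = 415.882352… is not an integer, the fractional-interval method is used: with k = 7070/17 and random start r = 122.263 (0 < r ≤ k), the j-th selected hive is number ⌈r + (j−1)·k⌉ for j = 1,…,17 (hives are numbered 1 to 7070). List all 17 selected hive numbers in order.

123, 539, 955, 1370, 1786, 2202, 2618, 3034, 3450, 3866, 4282, 4697, 5113, 5529, 5945, 6361, 6777

j=1: r + 0k = 122.263 → ⌈·⌉ = 123
j=2: r + 1k = 538.145352… → ⌈·⌉ = 539
j=3: r + 2k = 954.027705… → ⌈·⌉ = 955
j=4: r + 3k = 1369.910058… → ⌈·⌉ = 1370
j=5: r + 4k = 1785.792411… → ⌈·⌉ = 1786
j=6: r + 5k = 2201.674764… → ⌈·⌉ = 2202
j=7: r + 6k = 2617.557117… → ⌈·⌉ = 2618
j=8: r + 7k = 3033.439470… → ⌈·⌉ = 3034
j=9: r + 8k = 3449.321823… → ⌈·⌉ = 3450
j=10: r + 9k = 3865.204176… → ⌈·⌉ = 3866
j=11: r + 10k = 4281.086529… → ⌈·⌉ = 4282
j=12: r + 11k = 4696.968882… → ⌈·⌉ = 4697
j=13: r + 12k = 5112.851235… → ⌈·⌉ = 5113
j=14: r + 13k = 5528.733588… → ⌈·⌉ = 5529
j=15: r + 14k = 5944.615941… → ⌈·⌉ = 5945
j=16: r + 15k = 6360.498294… → ⌈·⌉ = 6361
j=17: r + 16k = 6776.380647… → ⌈·⌉ = 6777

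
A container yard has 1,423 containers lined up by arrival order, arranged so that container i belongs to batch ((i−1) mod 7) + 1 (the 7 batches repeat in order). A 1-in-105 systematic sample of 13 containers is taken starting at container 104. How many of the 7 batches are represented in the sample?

1

Consecutive selections differ by k = 105, so their batch numbers differ by 105 mod 7 = 0.
gcd(105, 7) = 7, so the sample visits 7/7 = 1 distinct residues mod 7.
Start 104 is batch 6; the batches hit are 6.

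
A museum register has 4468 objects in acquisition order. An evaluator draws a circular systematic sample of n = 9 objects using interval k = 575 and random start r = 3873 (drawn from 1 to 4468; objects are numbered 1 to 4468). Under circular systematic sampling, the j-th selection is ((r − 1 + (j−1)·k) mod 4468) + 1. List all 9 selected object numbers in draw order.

3873, 4448, 555, 1130, 1705, 2280, 2855, 3430, 4005

Selection 1: 3873
Selection 2: 3873 + 575 = 4448
Selection 3: 4448 + 575 = 5023 → 5023 − 4468 = 555
Selection 4: 555 + 575 = 1130
Selection 5: 1130 + 575 = 1705
Selection 6: 1705 + 575 = 2280
Selection 7: 2280 + 575 = 2855
Selection 8: 2855 + 575 = 3430
Selection 9: 3430 + 575 = 4005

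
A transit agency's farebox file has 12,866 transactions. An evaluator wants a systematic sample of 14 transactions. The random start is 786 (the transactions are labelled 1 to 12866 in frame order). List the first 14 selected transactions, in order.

786, 1705, 2624, 3543, 4462, 5381, 6300, 7219, 8138, 9057, 9976, 10895, 11814, 12733

k = N/n = 12866/14 = 919
transaction 1: 786
transaction 2: 786 + 919 = 1705
transaction 3: 1705 + 919 = 2624
transaction 4: 2624 + 919 = 3543
transaction 5: 3543 + 919 = 4462
transaction 6: 4462 + 919 = 5381
transaction 7: 5381 + 919 = 6300
transaction 8: 6300 + 919 = 7219
transaction 9: 7219 + 919 = 8138
transaction 10: 8138 + 919 = 9057
transaction 11: 9057 + 919 = 9976
transaction 12: 9976 + 919 = 10895
transaction 13: 10895 + 919 = 11814
transaction 14: 11814 + 919 = 12733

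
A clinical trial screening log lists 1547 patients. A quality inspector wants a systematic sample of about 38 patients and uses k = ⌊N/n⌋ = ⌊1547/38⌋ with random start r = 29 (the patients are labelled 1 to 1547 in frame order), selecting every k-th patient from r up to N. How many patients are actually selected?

k = ⌊1547/38⌋ = 40
Achieved size = ⌊(1547 − 29)/40⌋ + 1 = ⌊1518/40⌋ + 1 = 37 + 1 = 38
(last selection: 29 + 37×40 = 1509 ≤ 1547; next would be 1549 > 1547)

38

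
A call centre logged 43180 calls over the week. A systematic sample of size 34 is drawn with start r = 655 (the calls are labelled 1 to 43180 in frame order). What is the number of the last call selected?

42565

k = 43180/34 = 1270
34th selection = r + (34−1)·k = 655 + 33×1270 = 655 + 41910 = 42565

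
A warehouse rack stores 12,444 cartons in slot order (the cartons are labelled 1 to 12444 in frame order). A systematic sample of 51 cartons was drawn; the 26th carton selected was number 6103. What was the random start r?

3

k = 12444/51 = 244
r = 6103 − (26−1)×244 = 6103 − 6100 = 3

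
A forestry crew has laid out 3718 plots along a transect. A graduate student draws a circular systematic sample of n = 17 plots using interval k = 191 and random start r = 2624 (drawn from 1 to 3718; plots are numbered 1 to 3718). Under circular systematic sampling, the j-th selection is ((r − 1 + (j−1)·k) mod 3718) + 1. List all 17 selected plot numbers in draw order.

Selection 1: 2624
Selection 2: 2624 + 191 = 2815
Selection 3: 2815 + 191 = 3006
Selection 4: 3006 + 191 = 3197
Selection 5: 3197 + 191 = 3388
Selection 6: 3388 + 191 = 3579
Selection 7: 3579 + 191 = 3770 → 3770 − 3718 = 52
Selection 8: 52 + 191 = 243
Selection 9: 243 + 191 = 434
Selection 10: 434 + 191 = 625
Selection 11: 625 + 191 = 816
Selection 12: 816 + 191 = 1007
Selection 13: 1007 + 191 = 1198
Selection 14: 1198 + 191 = 1389
Selection 15: 1389 + 191 = 1580
Selection 16: 1580 + 191 = 1771
Selection 17: 1771 + 191 = 1962

2624, 2815, 3006, 3197, 3388, 3579, 52, 243, 434, 625, 816, 1007, 1198, 1389, 1580, 1771, 1962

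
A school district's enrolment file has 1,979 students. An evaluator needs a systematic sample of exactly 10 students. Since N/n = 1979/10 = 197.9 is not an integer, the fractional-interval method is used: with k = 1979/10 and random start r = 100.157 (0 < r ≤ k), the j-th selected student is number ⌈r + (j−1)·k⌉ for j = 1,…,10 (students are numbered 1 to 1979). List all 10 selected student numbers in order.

101, 299, 496, 694, 892, 1090, 1288, 1486, 1684, 1882

j=1: r + 0k = 100.157 → ⌈·⌉ = 101
j=2: r + 1k = 298.057 → ⌈·⌉ = 299
j=3: r + 2k = 495.957 → ⌈·⌉ = 496
j=4: r + 3k = 693.857 → ⌈·⌉ = 694
j=5: r + 4k = 891.757 → ⌈·⌉ = 892
j=6: r + 5k = 1089.657 → ⌈·⌉ = 1090
j=7: r + 6k = 1287.557 → ⌈·⌉ = 1288
j=8: r + 7k = 1485.457 → ⌈·⌉ = 1486
j=9: r + 8k = 1683.357 → ⌈·⌉ = 1684
j=10: r + 9k = 1881.257 → ⌈·⌉ = 1882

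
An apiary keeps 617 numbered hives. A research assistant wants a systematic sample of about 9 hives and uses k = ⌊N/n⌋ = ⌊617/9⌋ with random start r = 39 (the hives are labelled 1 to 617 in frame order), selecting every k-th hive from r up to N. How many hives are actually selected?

k = ⌊617/9⌋ = 68
Achieved size = ⌊(617 − 39)/68⌋ + 1 = ⌊578/68⌋ + 1 = 8 + 1 = 9
(last selection: 39 + 8×68 = 583 ≤ 617; next would be 651 > 617)

9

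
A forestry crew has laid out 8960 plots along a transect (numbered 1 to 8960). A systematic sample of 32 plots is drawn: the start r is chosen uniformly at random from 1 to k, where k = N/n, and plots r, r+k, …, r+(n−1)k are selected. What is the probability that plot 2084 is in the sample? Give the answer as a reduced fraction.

1/280

k = 8960/32 = 280.
Plot 2084 is selected iff r ≡ 2084 (mod 280); exactly one such r in {1,…,280}.
Inclusion probability = 1/280.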